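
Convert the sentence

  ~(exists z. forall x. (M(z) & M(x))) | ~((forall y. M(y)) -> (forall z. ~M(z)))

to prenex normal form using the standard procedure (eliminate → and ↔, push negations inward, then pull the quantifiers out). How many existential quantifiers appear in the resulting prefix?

2

Eliminate → and ↔ using ¬ and ∨.
  ~(exists z. forall x. (M(z) & M(x))) | ~(~(forall y. M(y)) | (forall z. ~M(z)))
Push ¬ through the quantifiers and connectives to reach negation normal form:
  (forall z. exists x. (~M(z) | ~M(x))) | (forall y. M(y)) & (exists z. M(z))
Rename bound variables to avoid capture: z↦u.
  (forall z. exists x. (~M(z) | ~M(x))) | (forall y. M(y)) & (exists u. M(u))
Extract every quantifier outward, since the variables are now distinct and don't occur free across branches:
  forall z. exists x. forall y. exists u. (~M(z) | ~M(x) | M(y) & M(u))
The prefix is forall z exists x forall y exists u: 2 universal, 2 existential.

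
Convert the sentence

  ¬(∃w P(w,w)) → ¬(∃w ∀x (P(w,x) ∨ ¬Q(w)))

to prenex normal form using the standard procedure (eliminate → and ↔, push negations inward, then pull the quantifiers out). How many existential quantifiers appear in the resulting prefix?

Eliminate → and ↔ using ¬ and ∨.
  ¬¬(∃w P(w,w)) ∨ ¬(∃w ∀x (P(w,x) ∨ ¬Q(w)))
Move each ¬ inward, flipping quantifiers it crosses:
  (∃w P(w,w)) ∨ (∀w ∃x (¬P(w,x) ∧ Q(w)))
Standardize variables apart so no two quantifiers bind the same name: w↦x1.
  (∃w P(w,w)) ∨ (∀x1 ∃x (¬P(x1,x) ∧ Q(x1)))
Pull the quantifiers to the front (each side's bound variable is not free in the other side):
  ∃w ∀x1 ∃x (P(w,w) ∨ ¬P(x1,x) ∧ Q(x1))
The prefix is ∃w ∀x1 ∃x: 1 universal, 2 existential.

2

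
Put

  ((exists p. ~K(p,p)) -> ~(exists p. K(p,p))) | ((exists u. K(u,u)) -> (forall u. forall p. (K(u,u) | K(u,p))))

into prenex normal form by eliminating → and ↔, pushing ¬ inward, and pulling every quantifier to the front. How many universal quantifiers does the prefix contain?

Eliminate → and ↔ using ¬ and ∨.
  ~(exists p. ~K(p,p)) | ~(exists p. K(p,p)) | ~(exists u. K(u,u)) | (forall u. forall p. (K(u,u) | K(u,p)))
Push ¬ through the quantifiers and connectives to reach negation normal form:
  (forall p. K(p,p)) | (forall p. ~K(p,p)) | (forall u. ~K(u,u)) | (forall u. forall p. (K(u,u) | K(u,p)))
Standardize variables apart so no two quantifiers bind the same name: p↦v, u↦r, p↦x.
  (forall p. K(p,p)) | (forall v. ~K(v,v)) | (forall u. ~K(u,u)) | (forall r. forall x. (K(r,r) | K(r,x)))
Pull the quantifiers to the front (each side's bound variable is not free in the other side):
  forall p. forall v. forall u. forall r. forall x. (K(p,p) | ~K(v,v) | ~K(u,u) | K(r,r) | K(r,x))
The prefix is forall p forall v forall u forall r forall x: 5 universal, 0 existential.

5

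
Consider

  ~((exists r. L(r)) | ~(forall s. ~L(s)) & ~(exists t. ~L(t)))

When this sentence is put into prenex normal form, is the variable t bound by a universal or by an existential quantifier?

Push ¬ through the quantifiers and connectives to reach negation normal form:
  (forall r. ~L(r)) & ((forall s. ~L(s)) | (exists t. ~L(t)))
Pull the quantifiers to the front (each side's bound variable is not free in the other side):
  forall r. forall s. exists t. (~L(r) & (~L(s) | ~L(t)))
The quantifier exists t sits under an even number of negations, so it remains existential.

existential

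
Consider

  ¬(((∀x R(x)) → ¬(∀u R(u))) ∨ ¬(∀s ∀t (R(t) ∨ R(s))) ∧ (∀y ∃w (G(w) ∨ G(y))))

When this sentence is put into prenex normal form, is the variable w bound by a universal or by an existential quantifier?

Eliminate → and ↔ using ¬ and ∨.
  ¬(¬(∀x R(x)) ∨ ¬(∀u R(u)) ∨ ¬(∀s ∀t (R(t) ∨ R(s))) ∧ (∀y ∃w (G(w) ∨ G(y))))
Push ¬ through the quantifiers and connectives to reach negation normal form:
  (∀x R(x)) ∧ (∀u R(u)) ∧ ((∀s ∀t (R(t) ∨ R(s))) ∨ (∃y ∀w (¬G(w) ∧ ¬G(y))))
All bound variables are already distinct, so no renaming is needed.
Pull the quantifiers to the front (each side's bound variable is not free in the other side):
  ∀x ∀u ∀s ∀t ∃y ∀w (R(x) ∧ R(u) ∧ (R(t) ∨ R(s) ∨ ¬G(w) ∧ ¬G(y)))
The quantifier ∃w sits under an odd number of negations (counting the antecedent side of each →), so it flips to ∀w.

universal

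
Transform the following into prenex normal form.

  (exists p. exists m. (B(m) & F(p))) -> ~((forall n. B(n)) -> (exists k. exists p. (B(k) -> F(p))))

forall p. forall m. forall n. forall k. forall x1. (~B(m) | ~F(p) | B(n) & B(k) & ~F(x1))

Rewrite implications/biconditionals: A → B as ¬A ∨ B.
  ~(exists p. exists m. (B(m) & F(p))) | ~(~(forall n. B(n)) | (exists k. exists p. (~B(k) | F(p))))
Drive negations inward (¬∀x A ≡ ∃x ¬A, ¬∃x A ≡ ∀x ¬A, De Morgan for ∧/∨):
  (forall p. forall m. (~B(m) | ~F(p))) | (forall n. B(n)) & (forall k. forall p. (B(k) & ~F(p)))
Standardize variables apart so no two quantifiers bind the same name: p↦x1.
  (forall p. forall m. (~B(m) | ~F(p))) | (forall n. B(n)) & (forall k. forall x1. (B(k) & ~F(x1)))
Finally move all quantifiers to the prefix:
  forall p. forall m. forall n. forall k. forall x1. (~B(m) | ~F(p) | B(n) & B(k) & ~F(x1))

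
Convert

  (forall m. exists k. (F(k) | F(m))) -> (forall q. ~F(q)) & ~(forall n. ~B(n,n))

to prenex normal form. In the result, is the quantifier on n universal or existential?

existential

Rewrite implications/biconditionals: A → B as ¬A ∨ B.
  ~(forall m. exists k. (F(k) | F(m))) | (forall q. ~F(q)) & ~(forall n. ~B(n,n))
Drive negations inward (¬∀x A ≡ ∃x ¬A, ¬∃x A ≡ ∀x ¬A, De Morgan for ∧/∨):
  (exists m. forall k. (~F(k) & ~F(m))) | (forall q. ~F(q)) & (exists n. B(n,n))
All bound variables are already distinct, so no renaming is needed.
Pull the quantifiers to the front (each side's bound variable is not free in the other side):
  exists m. forall k. forall q. exists n. (~F(k) & ~F(m) | ~F(q) & B(n,n))
The quantifier forall n sits under an odd number of negations (counting the antecedent side of each →), so it flips to exists n.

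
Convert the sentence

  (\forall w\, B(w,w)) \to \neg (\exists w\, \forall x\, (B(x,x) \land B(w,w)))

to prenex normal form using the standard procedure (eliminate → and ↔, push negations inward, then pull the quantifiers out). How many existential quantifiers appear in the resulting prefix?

2

First replace A → B with ¬A ∨ B.
  \neg (\forall w\, B(w,w)) \lor \neg (\exists w\, \forall x\, (B(x,x) \land B(w,w)))
Move each ¬ inward, flipping quantifiers it crosses:
  (\exists w\, \neg B(w,w)) \lor (\forall w\, \exists x\, (\neg B(x,x) \lor \neg B(w,w)))
Rename bound variables to avoid capture: w↦z1.
  (\exists w\, \neg B(w,w)) \lor (\forall z1\, \exists x\, (\neg B(x,x) \lor \neg B(z1,z1)))
Finally move all quantifiers to the prefix:
  \exists w\, \forall z1\, \exists x\, (\neg B(w,w) \lor \neg B(x,x) \lor \neg B(z1,z1))
The prefix is \exists w \forall z1 \exists x: 1 universal, 2 existential.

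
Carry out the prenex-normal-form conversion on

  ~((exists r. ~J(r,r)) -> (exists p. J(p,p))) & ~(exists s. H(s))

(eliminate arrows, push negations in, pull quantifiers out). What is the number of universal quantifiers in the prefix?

Rewrite implications/biconditionals: A → B as ¬A ∨ B.
  ~(~(exists r. ~J(r,r)) | (exists p. J(p,p))) & ~(exists s. H(s))
Drive negations inward (¬∀x A ≡ ∃x ¬A, ¬∃x A ≡ ∀x ¬A, De Morgan for ∧/∨):
  (exists r. ~J(r,r)) & (forall p. ~J(p,p)) & (forall s. ~H(s))
All bound variables are already distinct, so no renaming is needed.
Pull the quantifiers to the front (each side's bound variable is not free in the other side):
  exists r. forall p. forall s. (~J(r,r) & ~J(p,p) & ~H(s))
The prefix is exists r forall p forall s: 2 universal, 1 existential.

2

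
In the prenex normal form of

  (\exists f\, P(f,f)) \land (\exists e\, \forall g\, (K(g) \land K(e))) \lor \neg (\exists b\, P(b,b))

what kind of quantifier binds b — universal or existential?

Drive negations inward (¬∀x A ≡ ∃x ¬A, ¬∃x A ≡ ∀x ¬A, De Morgan for ∧/∨):
  (\exists f\, P(f,f)) \land (\exists e\, \forall g\, (K(g) \land K(e))) \lor (\forall b\, \neg P(b,b))
Extract every quantifier outward, since the variables are now distinct and don't occur free across branches:
  \exists f\, \exists e\, \forall g\, \forall b\, (P(f,f) \land K(g) \land K(e) \lor \neg P(b,b))
The quantifier \exists b sits under an odd number of negations, so it flips to \forall b.

universal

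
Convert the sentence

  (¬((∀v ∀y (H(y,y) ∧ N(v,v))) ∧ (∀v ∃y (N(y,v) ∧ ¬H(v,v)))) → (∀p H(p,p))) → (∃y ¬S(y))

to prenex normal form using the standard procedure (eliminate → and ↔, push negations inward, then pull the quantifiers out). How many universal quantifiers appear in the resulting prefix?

1

First replace A → B with ¬A ∨ B.
  ¬(¬¬((∀v ∀y (H(y,y) ∧ N(v,v))) ∧ (∀v ∃y (N(y,v) ∧ ¬H(v,v)))) ∨ (∀p H(p,p))) ∨ (∃y ¬S(y))
Push ¬ through the quantifiers and connectives to reach negation normal form:
  ((∃v ∃y (¬H(y,y) ∨ ¬N(v,v))) ∨ (∃v ∀y (¬N(y,v) ∨ H(v,v)))) ∧ (∃p ¬H(p,p)) ∨ (∃y ¬S(y))
Give each quantifier a distinct variable: v↦y1, y↦u, y↦x1.
  ((∃v ∃y (¬H(y,y) ∨ ¬N(v,v))) ∨ (∃y1 ∀u (¬N(u,y1) ∨ H(y1,y1)))) ∧ (∃p ¬H(p,p)) ∨ (∃x1 ¬S(x1))
Extract every quantifier outward, since the variables are now distinct and don't occur free across branches:
  ∃v ∃y ∃y1 ∀u ∃p ∃x1 ((¬H(y,y) ∨ ¬N(v,v) ∨ ¬N(u,y1) ∨ H(y1,y1)) ∧ ¬H(p,p) ∨ ¬S(x1))
The prefix is ∃v ∃y ∃y1 ∀u ∃p ∃x1: 1 universal, 5 existential.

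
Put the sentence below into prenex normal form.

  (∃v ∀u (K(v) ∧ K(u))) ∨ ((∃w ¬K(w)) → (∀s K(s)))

Rewrite implications/biconditionals: A → B as ¬A ∨ B.
  (∃v ∀u (K(v) ∧ K(u))) ∨ ¬(∃w ¬K(w)) ∨ (∀s K(s))
Move each ¬ inward, flipping quantifiers it crosses:
  (∃v ∀u (K(v) ∧ K(u))) ∨ (∀w K(w)) ∨ (∀s K(s))
Finally move all quantifiers to the prefix:
  ∃v ∀u ∀w ∀s (K(v) ∧ K(u) ∨ K(w) ∨ K(s))

∃v ∀u ∀w ∀s (K(v) ∧ K(u) ∨ K(w) ∨ K(s))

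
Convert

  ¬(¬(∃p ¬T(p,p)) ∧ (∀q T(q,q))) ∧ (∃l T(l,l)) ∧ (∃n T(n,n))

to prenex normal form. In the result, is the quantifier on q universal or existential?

existential

Move each ¬ inward, flipping quantifiers it crosses:
  ((∃p ¬T(p,p)) ∨ (∃q ¬T(q,q))) ∧ (∃l T(l,l)) ∧ (∃n T(n,n))
All bound variables are already distinct, so no renaming is needed.
Pull the quantifiers to the front (each side's bound variable is not free in the other side):
  ∃p ∃q ∃l ∃n ((¬T(p,p) ∨ ¬T(q,q)) ∧ T(l,l) ∧ T(n,n))
The quantifier ∀q sits under an odd number of negations, so it flips to ∃q.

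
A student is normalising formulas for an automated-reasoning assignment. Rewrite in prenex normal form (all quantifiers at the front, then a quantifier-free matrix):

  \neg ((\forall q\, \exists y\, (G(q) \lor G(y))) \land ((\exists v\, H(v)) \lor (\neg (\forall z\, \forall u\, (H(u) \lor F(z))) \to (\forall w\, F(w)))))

First replace A → B with ¬A ∨ B.
  \neg ((\forall q\, \exists y\, (G(q) \lor G(y))) \land ((\exists v\, H(v)) \lor \neg \neg (\forall z\, \forall u\, (H(u) \lor F(z))) \lor (\forall w\, F(w))))
Drive negations inward (¬∀x A ≡ ∃x ¬A, ¬∃x A ≡ ∀x ¬A, De Morgan for ∧/∨):
  (\exists q\, \forall y\, (\neg G(q) \land \neg G(y))) \lor (\forall v\, \neg H(v)) \land (\exists z\, \exists u\, (\neg H(u) \land \neg F(z))) \land (\exists w\, \neg F(w))
All bound variables are already distinct, so no renaming is needed.
Extract every quantifier outward, since the variables are now distinct and don't occur free across branches:
  \exists q\, \forall y\, \forall v\, \exists z\, \exists u\, \exists w\, (\neg G(q) \land \neg G(y) \lor \neg H(v) \land \neg H(u) \land \neg F(z) \land \neg F(w))

\exists q\, \forall y\, \forall v\, \exists z\, \exists u\, \exists w\, (\neg G(q) \land \neg G(y) \lor \neg H(v) \land \neg H(u) \land \neg F(z) \land \neg F(w))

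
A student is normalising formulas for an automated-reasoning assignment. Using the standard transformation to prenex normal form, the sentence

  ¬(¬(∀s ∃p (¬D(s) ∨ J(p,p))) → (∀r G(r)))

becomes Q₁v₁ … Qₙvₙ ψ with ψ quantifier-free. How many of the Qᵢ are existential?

2

Eliminate → and ↔ using ¬ and ∨.
  ¬(¬¬(∀s ∃p (¬D(s) ∨ J(p,p))) ∨ (∀r G(r)))
Push ¬ through the quantifiers and connectives to reach negation normal form:
  (∃s ∀p (D(s) ∧ ¬J(p,p))) ∧ (∃r ¬G(r))
All bound variables are already distinct, so no renaming is needed.
Pull the quantifiers to the front (each side's bound variable is not free in the other side):
  ∃s ∀p ∃r (D(s) ∧ ¬J(p,p) ∧ ¬G(r))
The prefix is ∃s ∀p ∃r: 1 universal, 2 existential.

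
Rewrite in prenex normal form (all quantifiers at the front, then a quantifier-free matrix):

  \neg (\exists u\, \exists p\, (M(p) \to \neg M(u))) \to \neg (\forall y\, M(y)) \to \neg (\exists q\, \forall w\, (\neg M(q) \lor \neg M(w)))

\exists u\, \exists p\, \forall y\, \forall q\, \exists w\, (\neg M(p) \lor \neg M(u) \lor M(y) \lor M(q) \land M(w))

First replace A → B with ¬A ∨ B.
  \neg \neg (\exists u\, \exists p\, (\neg M(p) \lor \neg M(u))) \lor \neg \neg (\forall y\, M(y)) \lor \neg (\exists q\, \forall w\, (\neg M(q) \lor \neg M(w)))
Drive negations inward (¬∀x A ≡ ∃x ¬A, ¬∃x A ≡ ∀x ¬A, De Morgan for ∧/∨):
  (\exists u\, \exists p\, (\neg M(p) \lor \neg M(u))) \lor (\forall y\, M(y)) \lor (\forall q\, \exists w\, (M(q) \land M(w)))
Extract every quantifier outward, since the variables are now distinct and don't occur free across branches:
  \exists u\, \exists p\, \forall y\, \forall q\, \exists w\, (\neg M(p) \lor \neg M(u) \lor M(y) \lor M(q) \land M(w))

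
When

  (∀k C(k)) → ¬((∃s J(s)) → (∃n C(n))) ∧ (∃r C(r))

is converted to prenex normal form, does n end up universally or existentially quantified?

Rewrite implications/biconditionals: A → B as ¬A ∨ B.
  ¬(∀k C(k)) ∨ ¬(¬(∃s J(s)) ∨ (∃n C(n))) ∧ (∃r C(r))
Move each ¬ inward, flipping quantifiers it crosses:
  (∃k ¬C(k)) ∨ (∃s J(s)) ∧ (∀n ¬C(n)) ∧ (∃r C(r))
All bound variables are already distinct, so no renaming is needed.
Pull the quantifiers to the front (each side's bound variable is not free in the other side):
  ∃k ∃s ∀n ∃r (¬C(k) ∨ J(s) ∧ ¬C(n) ∧ C(r))
The quantifier ∃n sits under an odd number of negations (counting the antecedent side of each →), so it flips to ∀n.

universal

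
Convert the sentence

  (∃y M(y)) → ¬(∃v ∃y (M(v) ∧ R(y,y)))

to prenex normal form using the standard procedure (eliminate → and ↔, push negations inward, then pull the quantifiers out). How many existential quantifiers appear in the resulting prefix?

Rewrite implications/biconditionals: A → B as ¬A ∨ B.
  ¬(∃y M(y)) ∨ ¬(∃v ∃y (M(v) ∧ R(y,y)))
Drive negations inward (¬∀x A ≡ ∃x ¬A, ¬∃x A ≡ ∀x ¬A, De Morgan for ∧/∨):
  (∀y ¬M(y)) ∨ (∀v ∀y (¬M(v) ∨ ¬R(y,y)))
Standardize variables apart so no two quantifiers bind the same name: y↦u1.
  (∀y ¬M(y)) ∨ (∀v ∀u1 (¬M(v) ∨ ¬R(u1,u1)))
Pull the quantifiers to the front (each side's bound variable is not free in the other side):
  ∀y ∀v ∀u1 (¬M(y) ∨ ¬M(v) ∨ ¬R(u1,u1))
The prefix is ∀y ∀v ∀u1: 3 universal, 0 existential.

0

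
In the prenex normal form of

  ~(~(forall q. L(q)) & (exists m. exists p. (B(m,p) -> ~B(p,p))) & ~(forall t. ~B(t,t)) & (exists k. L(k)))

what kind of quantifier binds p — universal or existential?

Eliminate → and ↔ using ¬ and ∨.
  ~(~(forall q. L(q)) & (exists m. exists p. (~B(m,p) | ~B(p,p))) & ~(forall t. ~B(t,t)) & (exists k. L(k)))
Move each ¬ inward, flipping quantifiers it crosses:
  (forall q. L(q)) | (forall m. forall p. (B(m,p) & B(p,p))) | (forall t. ~B(t,t)) | (forall k. ~L(k))
All bound variables are already distinct, so no renaming is needed.
Pull the quantifiers to the front (each side's bound variable is not free in the other side):
  forall q. forall m. forall p. forall t. forall k. (L(q) | B(m,p) & B(p,p) | ~B(t,t) | ~L(k))
The quantifier exists p sits under an odd number of negations (counting the antecedent side of each →), so it flips to forall p.

universal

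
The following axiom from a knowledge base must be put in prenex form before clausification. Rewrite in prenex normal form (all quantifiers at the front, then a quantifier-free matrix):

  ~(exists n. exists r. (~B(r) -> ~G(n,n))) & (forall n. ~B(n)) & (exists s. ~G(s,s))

Eliminate → and ↔ using ¬ and ∨.
  ~(exists n. exists r. (~~B(r) | ~G(n,n))) & (forall n. ~B(n)) & (exists s. ~G(s,s))
Drive negations inward (¬∀x A ≡ ∃x ¬A, ¬∃x A ≡ ∀x ¬A, De Morgan for ∧/∨):
  (forall n. forall r. (~B(r) & G(n,n))) & (forall n. ~B(n)) & (exists s. ~G(s,s))
Give each quantifier a distinct variable: n↦w1.
  (forall n. forall r. (~B(r) & G(n,n))) & (forall w1. ~B(w1)) & (exists s. ~G(s,s))
Finally move all quantifiers to the prefix:
  forall n. forall r. forall w1. exists s. (~B(r) & G(n,n) & ~B(w1) & ~G(s,s))

forall n. forall r. forall w1. exists s. (~B(r) & G(n,n) & ~B(w1) & ~G(s,s))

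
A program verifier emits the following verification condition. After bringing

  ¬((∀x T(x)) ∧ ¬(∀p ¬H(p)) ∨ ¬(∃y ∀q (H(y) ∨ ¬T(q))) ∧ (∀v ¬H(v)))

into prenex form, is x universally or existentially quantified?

Drive negations inward (¬∀x A ≡ ∃x ¬A, ¬∃x A ≡ ∀x ¬A, De Morgan for ∧/∨):
  ((∃x ¬T(x)) ∨ (∀p ¬H(p))) ∧ ((∃y ∀q (H(y) ∨ ¬T(q))) ∨ (∃v H(v)))
Finally move all quantifiers to the prefix:
  ∃x ∀p ∃y ∀q ∃v ((¬T(x) ∨ ¬H(p)) ∧ (H(y) ∨ ¬T(q) ∨ H(v)))
The quantifier ∀x sits under an odd number of negations, so it flips to ∃x.

existential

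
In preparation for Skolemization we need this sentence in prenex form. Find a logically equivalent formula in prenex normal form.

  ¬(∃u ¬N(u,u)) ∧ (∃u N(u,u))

∀u ∃w1 (N(u,u) ∧ N(w1,w1))

Drive negations inward (¬∀x A ≡ ∃x ¬A, ¬∃x A ≡ ∀x ¬A, De Morgan for ∧/∨):
  (∀u N(u,u)) ∧ (∃u N(u,u))
Standardize variables apart so no two quantifiers bind the same name: u↦w1.
  (∀u N(u,u)) ∧ (∃w1 N(w1,w1))
Extract every quantifier outward, since the variables are now distinct and don't occur free across branches:
  ∀u ∃w1 (N(u,u) ∧ N(w1,w1))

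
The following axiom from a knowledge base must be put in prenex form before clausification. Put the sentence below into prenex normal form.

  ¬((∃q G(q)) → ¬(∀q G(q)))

Eliminate → and ↔ using ¬ and ∨.
  ¬(¬(∃q G(q)) ∨ ¬(∀q G(q)))
Move each ¬ inward, flipping quantifiers it crosses:
  (∃q G(q)) ∧ (∀q G(q))
Rename bound variables to avoid capture: q↦y.
  (∃q G(q)) ∧ (∀y G(y))
Pull the quantifiers to the front (each side's bound variable is not free in the other side):
  ∃q ∀y (G(q) ∧ G(y))

∃q ∀y (G(q) ∧ G(y))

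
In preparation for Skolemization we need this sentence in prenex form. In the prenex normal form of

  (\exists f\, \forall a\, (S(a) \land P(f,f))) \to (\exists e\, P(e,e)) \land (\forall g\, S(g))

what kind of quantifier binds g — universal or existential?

universal

Eliminate → and ↔ using ¬ and ∨.
  \neg (\exists f\, \forall a\, (S(a) \land P(f,f))) \lor (\exists e\, P(e,e)) \land (\forall g\, S(g))
Push ¬ through the quantifiers and connectives to reach negation normal form:
  (\forall f\, \exists a\, (\neg S(a) \lor \neg P(f,f))) \lor (\exists e\, P(e,e)) \land (\forall g\, S(g))
Extract every quantifier outward, since the variables are now distinct and don't occur free across branches:
  \forall f\, \exists a\, \exists e\, \forall g\, (\neg S(a) \lor \neg P(f,f) \lor P(e,e) \land S(g))
The quantifier \forall g sits under an even number of negations (counting the antecedent side of each →), so it remains universal.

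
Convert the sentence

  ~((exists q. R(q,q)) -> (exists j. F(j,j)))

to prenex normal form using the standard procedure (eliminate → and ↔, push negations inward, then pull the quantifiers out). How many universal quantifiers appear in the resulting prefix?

First replace A → B with ¬A ∨ B.
  ~(~(exists q. R(q,q)) | (exists j. F(j,j)))
Drive negations inward (¬∀x A ≡ ∃x ¬A, ¬∃x A ≡ ∀x ¬A, De Morgan for ∧/∨):
  (exists q. R(q,q)) & (forall j. ~F(j,j))
All bound variables are already distinct, so no renaming is needed.
Extract every quantifier outward, since the variables are now distinct and don't occur free across branches:
  exists q. forall j. (R(q,q) & ~F(j,j))
The prefix is exists q forall j: 1 universal, 1 existential.

1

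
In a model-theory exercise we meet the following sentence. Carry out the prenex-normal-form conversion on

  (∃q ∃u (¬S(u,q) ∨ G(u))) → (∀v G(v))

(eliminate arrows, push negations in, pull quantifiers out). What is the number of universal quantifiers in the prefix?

3

Eliminate → and ↔ using ¬ and ∨.
  ¬(∃q ∃u (¬S(u,q) ∨ G(u))) ∨ (∀v G(v))
Push ¬ through the quantifiers and connectives to reach negation normal form:
  (∀q ∀u (S(u,q) ∧ ¬G(u))) ∨ (∀v G(v))
All bound variables are already distinct, so no renaming is needed.
Finally move all quantifiers to the prefix:
  ∀q ∀u ∀v (S(u,q) ∧ ¬G(u) ∨ G(v))
The prefix is ∀q ∀u ∀v: 3 universal, 0 existential.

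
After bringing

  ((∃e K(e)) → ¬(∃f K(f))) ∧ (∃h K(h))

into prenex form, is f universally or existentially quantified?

universal

Eliminate → and ↔ using ¬ and ∨.
  (¬(∃e K(e)) ∨ ¬(∃f K(f))) ∧ (∃h K(h))
Move each ¬ inward, flipping quantifiers it crosses:
  ((∀e ¬K(e)) ∨ (∀f ¬K(f))) ∧ (∃h K(h))
Finally move all quantifiers to the prefix:
  ∀e ∀f ∃h ((¬K(e) ∨ ¬K(f)) ∧ K(h))
The quantifier ∃f sits under an odd number of negations (counting the antecedent side of each →), so it flips to ∀f.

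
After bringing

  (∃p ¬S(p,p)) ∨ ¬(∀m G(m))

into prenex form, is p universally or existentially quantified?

Move each ¬ inward, flipping quantifiers it crosses:
  (∃p ¬S(p,p)) ∨ (∃m ¬G(m))
All bound variables are already distinct, so no renaming is needed.
Finally move all quantifiers to the prefix:
  ∃p ∃m (¬S(p,p) ∨ ¬G(m))
The quantifier ∃p sits under an even number of negations, so it remains existential.

existential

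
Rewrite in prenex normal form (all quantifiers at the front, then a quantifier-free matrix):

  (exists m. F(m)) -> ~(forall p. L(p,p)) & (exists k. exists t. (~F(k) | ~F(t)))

Rewrite implications/biconditionals: A → B as ¬A ∨ B.
  ~(exists m. F(m)) | ~(forall p. L(p,p)) & (exists k. exists t. (~F(k) | ~F(t)))
Move each ¬ inward, flipping quantifiers it crosses:
  (forall m. ~F(m)) | (exists p. ~L(p,p)) & (exists k. exists t. (~F(k) | ~F(t)))
All bound variables are already distinct, so no renaming is needed.
Finally move all quantifiers to the prefix:
  forall m. exists p. exists k. exists t. (~F(m) | ~L(p,p) & (~F(k) | ~F(t)))

forall m. exists p. exists k. exists t. (~F(m) | ~L(p,p) & (~F(k) | ~F(t)))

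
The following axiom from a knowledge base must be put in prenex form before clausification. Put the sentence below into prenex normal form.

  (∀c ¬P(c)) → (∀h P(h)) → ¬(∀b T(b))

First replace A → B with ¬A ∨ B.
  ¬(∀c ¬P(c)) ∨ ¬(∀h P(h)) ∨ ¬(∀b T(b))
Move each ¬ inward, flipping quantifiers it crosses:
  (∃c P(c)) ∨ (∃h ¬P(h)) ∨ (∃b ¬T(b))
Pull the quantifiers to the front (each side's bound variable is not free in the other side):
  ∃c ∃h ∃b (P(c) ∨ ¬P(h) ∨ ¬T(b))

∃c ∃h ∃b (P(c) ∨ ¬P(h) ∨ ¬T(b))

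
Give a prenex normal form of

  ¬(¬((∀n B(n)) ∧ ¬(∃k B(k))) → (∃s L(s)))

Eliminate → and ↔ using ¬ and ∨.
  ¬(¬¬((∀n B(n)) ∧ ¬(∃k B(k))) ∨ (∃s L(s)))
Push ¬ through the quantifiers and connectives to reach negation normal form:
  ((∃n ¬B(n)) ∨ (∃k B(k))) ∧ (∀s ¬L(s))
All bound variables are already distinct, so no renaming is needed.
Extract every quantifier outward, since the variables are now distinct and don't occur free across branches:
  ∃n ∃k ∀s ((¬B(n) ∨ B(k)) ∧ ¬L(s))

∃n ∃k ∀s ((¬B(n) ∨ B(k)) ∧ ¬L(s))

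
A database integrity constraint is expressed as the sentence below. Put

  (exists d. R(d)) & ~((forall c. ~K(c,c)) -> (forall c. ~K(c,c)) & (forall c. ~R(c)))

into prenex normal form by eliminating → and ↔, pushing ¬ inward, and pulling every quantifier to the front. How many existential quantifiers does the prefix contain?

3

First replace A → B with ¬A ∨ B.
  (exists d. R(d)) & ~(~(forall c. ~K(c,c)) | (forall c. ~K(c,c)) & (forall c. ~R(c)))
Move each ¬ inward, flipping quantifiers it crosses:
  (exists d. R(d)) & (forall c. ~K(c,c)) & ((exists c. K(c,c)) | (exists c. R(c)))
Standardize variables apart so no two quantifiers bind the same name: c↦y1, c↦v1.
  (exists d. R(d)) & (forall c. ~K(c,c)) & ((exists y1. K(y1,y1)) | (exists v1. R(v1)))
Finally move all quantifiers to the prefix:
  exists d. forall c. exists y1. exists v1. (R(d) & ~K(c,c) & (K(y1,y1) | R(v1)))
The prefix is exists d forall c exists y1 exists v1: 1 universal, 3 existential.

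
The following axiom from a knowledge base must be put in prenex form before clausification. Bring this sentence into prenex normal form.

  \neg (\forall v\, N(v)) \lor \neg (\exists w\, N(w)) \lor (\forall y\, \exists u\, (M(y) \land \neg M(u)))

\exists v\, \forall w\, \forall y\, \exists u\, (\neg N(v) \lor \neg N(w) \lor M(y) \land \neg M(u))

Push ¬ through the quantifiers and connectives to reach negation normal form:
  (\exists v\, \neg N(v)) \lor (\forall w\, \neg N(w)) \lor (\forall y\, \exists u\, (M(y) \land \neg M(u)))
All bound variables are already distinct, so no renaming is needed.
Finally move all quantifiers to the prefix:
  \exists v\, \forall w\, \forall y\, \exists u\, (\neg N(v) \lor \neg N(w) \lor M(y) \land \neg M(u))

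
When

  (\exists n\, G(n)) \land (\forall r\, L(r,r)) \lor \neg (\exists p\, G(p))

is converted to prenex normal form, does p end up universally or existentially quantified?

universal

Push ¬ through the quantifiers and connectives to reach negation normal form:
  (\exists n\, G(n)) \land (\forall r\, L(r,r)) \lor (\forall p\, \neg G(p))
All bound variables are already distinct, so no renaming is needed.
Extract every quantifier outward, since the variables are now distinct and don't occur free across branches:
  \exists n\, \forall r\, \forall p\, (G(n) \land L(r,r) \lor \neg G(p))
The quantifier \exists p sits under an odd number of negations, so it flips to \forall p.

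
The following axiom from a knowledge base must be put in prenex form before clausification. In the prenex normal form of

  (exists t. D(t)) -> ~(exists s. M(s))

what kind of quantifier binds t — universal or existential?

First replace A → B with ¬A ∨ B.
  ~(exists t. D(t)) | ~(exists s. M(s))
Move each ¬ inward, flipping quantifiers it crosses:
  (forall t. ~D(t)) | (forall s. ~M(s))
All bound variables are already distinct, so no renaming is needed.
Pull the quantifiers to the front (each side's bound variable is not free in the other side):
  forall t. forall s. (~D(t) | ~M(s))
The quantifier exists t sits under an odd number of negations (counting the antecedent side of each →), so it flips to forall t.

universal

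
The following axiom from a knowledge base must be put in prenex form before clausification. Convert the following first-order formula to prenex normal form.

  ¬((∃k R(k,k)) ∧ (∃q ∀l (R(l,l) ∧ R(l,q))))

∀k ∀q ∃l (¬R(k,k) ∨ ¬R(l,l) ∨ ¬R(l,q))

Drive negations inward (¬∀x A ≡ ∃x ¬A, ¬∃x A ≡ ∀x ¬A, De Morgan for ∧/∨):
  (∀k ¬R(k,k)) ∨ (∀q ∃l (¬R(l,l) ∨ ¬R(l,q)))
Finally move all quantifiers to the prefix:
  ∀k ∀q ∃l (¬R(k,k) ∨ ¬R(l,l) ∨ ¬R(l,q))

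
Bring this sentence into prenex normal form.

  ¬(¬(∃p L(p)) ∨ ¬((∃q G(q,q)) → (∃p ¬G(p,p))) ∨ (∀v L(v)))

∃p ∀q ∃u ∃v (L(p) ∧ (¬G(q,q) ∨ ¬G(u,u)) ∧ ¬L(v))

Eliminate → and ↔ using ¬ and ∨.
  ¬(¬(∃p L(p)) ∨ ¬(¬(∃q G(q,q)) ∨ (∃p ¬G(p,p))) ∨ (∀v L(v)))
Drive negations inward (¬∀x A ≡ ∃x ¬A, ¬∃x A ≡ ∀x ¬A, De Morgan for ∧/∨):
  (∃p L(p)) ∧ ((∀q ¬G(q,q)) ∨ (∃p ¬G(p,p))) ∧ (∃v ¬L(v))
Give each quantifier a distinct variable: p↦u.
  (∃p L(p)) ∧ ((∀q ¬G(q,q)) ∨ (∃u ¬G(u,u))) ∧ (∃v ¬L(v))
Pull the quantifiers to the front (each side's bound variable is not free in the other side):
  ∃p ∀q ∃u ∃v (L(p) ∧ (¬G(q,q) ∨ ¬G(u,u)) ∧ ¬L(v))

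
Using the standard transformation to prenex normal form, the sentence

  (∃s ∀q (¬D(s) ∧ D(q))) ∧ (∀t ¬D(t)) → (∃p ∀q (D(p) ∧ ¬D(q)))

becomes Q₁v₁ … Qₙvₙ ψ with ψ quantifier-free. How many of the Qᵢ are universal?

First replace A → B with ¬A ∨ B.
  ¬((∃s ∀q (¬D(s) ∧ D(q))) ∧ (∀t ¬D(t))) ∨ (∃p ∀q (D(p) ∧ ¬D(q)))
Move each ¬ inward, flipping quantifiers it crosses:
  (∀s ∃q (D(s) ∨ ¬D(q))) ∨ (∃t D(t)) ∨ (∃p ∀q (D(p) ∧ ¬D(q)))
Give each quantifier a distinct variable: q↦u.
  (∀s ∃q (D(s) ∨ ¬D(q))) ∨ (∃t D(t)) ∨ (∃p ∀u (D(p) ∧ ¬D(u)))
Extract every quantifier outward, since the variables are now distinct and don't occur free across branches:
  ∀s ∃q ∃t ∃p ∀u (D(s) ∨ ¬D(q) ∨ D(t) ∨ D(p) ∧ ¬D(u))
The prefix is ∀s ∃q ∃t ∃p ∀u: 2 universal, 3 existential.

2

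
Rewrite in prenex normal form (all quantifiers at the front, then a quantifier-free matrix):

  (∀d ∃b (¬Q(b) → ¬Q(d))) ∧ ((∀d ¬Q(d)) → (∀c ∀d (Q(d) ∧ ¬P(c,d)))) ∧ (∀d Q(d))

First replace A → B with ¬A ∨ B.
  (∀d ∃b (¬¬Q(b) ∨ ¬Q(d))) ∧ (¬(∀d ¬Q(d)) ∨ (∀c ∀d (Q(d) ∧ ¬P(c,d)))) ∧ (∀d Q(d))
Drive negations inward (¬∀x A ≡ ∃x ¬A, ¬∃x A ≡ ∀x ¬A, De Morgan for ∧/∨):
  (∀d ∃b (Q(b) ∨ ¬Q(d))) ∧ ((∃d Q(d)) ∨ (∀c ∀d (Q(d) ∧ ¬P(c,d)))) ∧ (∀d Q(d))
Give each quantifier a distinct variable: d↦z1, d↦r, d↦s.
  (∀d ∃b (Q(b) ∨ ¬Q(d))) ∧ ((∃z1 Q(z1)) ∨ (∀c ∀r (Q(r) ∧ ¬P(c,r)))) ∧ (∀s Q(s))
Pull the quantifiers to the front (each side's bound variable is not free in the other side):
  ∀d ∃b ∃z1 ∀c ∀r ∀s ((Q(b) ∨ ¬Q(d)) ∧ (Q(z1) ∨ Q(r) ∧ ¬P(c,r)) ∧ Q(s))

∀d ∃b ∃z1 ∀c ∀r ∀s ((Q(b) ∨ ¬Q(d)) ∧ (Q(z1) ∨ Q(r) ∧ ¬P(c,r)) ∧ Q(s))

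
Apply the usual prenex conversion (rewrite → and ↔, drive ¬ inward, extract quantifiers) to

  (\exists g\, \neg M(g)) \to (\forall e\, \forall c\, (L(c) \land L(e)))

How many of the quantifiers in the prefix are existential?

0

Rewrite implications/biconditionals: A → B as ¬A ∨ B.
  \neg (\exists g\, \neg M(g)) \lor (\forall e\, \forall c\, (L(c) \land L(e)))
Move each ¬ inward, flipping quantifiers it crosses:
  (\forall g\, M(g)) \lor (\forall e\, \forall c\, (L(c) \land L(e)))
All bound variables are already distinct, so no renaming is needed.
Pull the quantifiers to the front (each side's bound variable is not free in the other side):
  \forall g\, \forall e\, \forall c\, (M(g) \lor L(c) \land L(e))
The prefix is \forall g \forall e \forall c: 3 universal, 0 existential.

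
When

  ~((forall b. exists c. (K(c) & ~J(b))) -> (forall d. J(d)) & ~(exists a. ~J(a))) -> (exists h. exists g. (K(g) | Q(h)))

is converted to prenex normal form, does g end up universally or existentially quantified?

existential

First replace A → B with ¬A ∨ B.
  ~~(~(forall b. exists c. (K(c) & ~J(b))) | (forall d. J(d)) & ~(exists a. ~J(a))) | (exists h. exists g. (K(g) | Q(h)))
Push ¬ through the quantifiers and connectives to reach negation normal form:
  (exists b. forall c. (~K(c) | J(b))) | (forall d. J(d)) & (forall a. J(a)) | (exists h. exists g. (K(g) | Q(h)))
All bound variables are already distinct, so no renaming is needed.
Extract every quantifier outward, since the variables are now distinct and don't occur free across branches:
  exists b. forall c. forall d. forall a. exists h. exists g. (~K(c) | J(b) | J(d) & J(a) | K(g) | Q(h))
The quantifier exists g sits under an even number of negations (counting the antecedent side of each →), so it remains existential.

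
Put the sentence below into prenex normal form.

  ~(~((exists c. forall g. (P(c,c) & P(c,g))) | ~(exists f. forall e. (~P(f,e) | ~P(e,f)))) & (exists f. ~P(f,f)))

Drive negations inward (¬∀x A ≡ ∃x ¬A, ¬∃x A ≡ ∀x ¬A, De Morgan for ∧/∨):
  (exists c. forall g. (P(c,c) & P(c,g))) | (forall f. exists e. (P(f,e) & P(e,f))) | (forall f. P(f,f))
Standardize variables apart so no two quantifiers bind the same name: f↦s.
  (exists c. forall g. (P(c,c) & P(c,g))) | (forall f. exists e. (P(f,e) & P(e,f))) | (forall s. P(s,s))
Extract every quantifier outward, since the variables are now distinct and don't occur free across branches:
  exists c. forall g. forall f. exists e. forall s. (P(c,c) & P(c,g) | P(f,e) & P(e,f) | P(s,s))

exists c. forall g. forall f. exists e. forall s. (P(c,c) & P(c,g) | P(f,e) & P(e,f) | P(s,s))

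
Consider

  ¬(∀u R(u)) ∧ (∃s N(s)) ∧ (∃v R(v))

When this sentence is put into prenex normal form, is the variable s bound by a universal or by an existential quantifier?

existential

Drive negations inward (¬∀x A ≡ ∃x ¬A, ¬∃x A ≡ ∀x ¬A, De Morgan for ∧/∨):
  (∃u ¬R(u)) ∧ (∃s N(s)) ∧ (∃v R(v))
All bound variables are already distinct, so no renaming is needed.
Finally move all quantifiers to the prefix:
  ∃u ∃s ∃v (¬R(u) ∧ N(s) ∧ R(v))
The quantifier ∃s sits under an even number of negations, so it remains existential.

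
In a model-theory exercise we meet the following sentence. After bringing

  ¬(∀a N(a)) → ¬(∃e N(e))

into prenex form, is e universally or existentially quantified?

universal

Rewrite implications/biconditionals: A → B as ¬A ∨ B.
  ¬¬(∀a N(a)) ∨ ¬(∃e N(e))
Push ¬ through the quantifiers and connectives to reach negation normal form:
  (∀a N(a)) ∨ (∀e ¬N(e))
All bound variables are already distinct, so no renaming is needed.
Finally move all quantifiers to the prefix:
  ∀a ∀e (N(a) ∨ ¬N(e))
The quantifier ∃e sits under an odd number of negations (counting the antecedent side of each →), so it flips to ∀e.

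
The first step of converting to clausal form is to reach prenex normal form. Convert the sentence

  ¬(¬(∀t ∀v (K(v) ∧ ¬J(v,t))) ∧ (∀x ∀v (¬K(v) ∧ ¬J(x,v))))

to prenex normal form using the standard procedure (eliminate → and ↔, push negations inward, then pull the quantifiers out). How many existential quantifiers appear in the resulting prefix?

Drive negations inward (¬∀x A ≡ ∃x ¬A, ¬∃x A ≡ ∀x ¬A, De Morgan for ∧/∨):
  (∀t ∀v (K(v) ∧ ¬J(v,t))) ∨ (∃x ∃v (K(v) ∨ J(x,v)))
Rename bound variables to avoid capture: v↦v1.
  (∀t ∀v (K(v) ∧ ¬J(v,t))) ∨ (∃x ∃v1 (K(v1) ∨ J(x,v1)))
Finally move all quantifiers to the prefix:
  ∀t ∀v ∃x ∃v1 (K(v) ∧ ¬J(v,t) ∨ K(v1) ∨ J(x,v1))
The prefix is ∀t ∀v ∃x ∃v1: 2 universal, 2 existential.

2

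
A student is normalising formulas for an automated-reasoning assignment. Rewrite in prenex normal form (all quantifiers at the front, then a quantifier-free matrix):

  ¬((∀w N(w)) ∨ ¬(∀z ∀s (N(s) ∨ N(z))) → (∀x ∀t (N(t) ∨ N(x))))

∀w ∃z ∃s ∃x ∃t ((N(w) ∨ ¬N(s) ∧ ¬N(z)) ∧ ¬N(t) ∧ ¬N(x))

First replace A → B with ¬A ∨ B.
  ¬(¬((∀w N(w)) ∨ ¬(∀z ∀s (N(s) ∨ N(z)))) ∨ (∀x ∀t (N(t) ∨ N(x))))
Drive negations inward (¬∀x A ≡ ∃x ¬A, ¬∃x A ≡ ∀x ¬A, De Morgan for ∧/∨):
  ((∀w N(w)) ∨ (∃z ∃s (¬N(s) ∧ ¬N(z)))) ∧ (∃x ∃t (¬N(t) ∧ ¬N(x)))
All bound variables are already distinct, so no renaming is needed.
Finally move all quantifiers to the prefix:
  ∀w ∃z ∃s ∃x ∃t ((N(w) ∨ ¬N(s) ∧ ¬N(z)) ∧ ¬N(t) ∧ ¬N(x))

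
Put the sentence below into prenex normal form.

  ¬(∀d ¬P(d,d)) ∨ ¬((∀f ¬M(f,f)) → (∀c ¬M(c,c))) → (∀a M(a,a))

First replace A → B with ¬A ∨ B.
  ¬(¬(∀d ¬P(d,d)) ∨ ¬(¬(∀f ¬M(f,f)) ∨ (∀c ¬M(c,c)))) ∨ (∀a M(a,a))
Push ¬ through the quantifiers and connectives to reach negation normal form:
  (∀d ¬P(d,d)) ∧ ((∃f M(f,f)) ∨ (∀c ¬M(c,c))) ∨ (∀a M(a,a))
All bound variables are already distinct, so no renaming is needed.
Finally move all quantifiers to the prefix:
  ∀d ∃f ∀c ∀a (¬P(d,d) ∧ (M(f,f) ∨ ¬M(c,c)) ∨ M(a,a))

∀d ∃f ∀c ∀a (¬P(d,d) ∧ (M(f,f) ∨ ¬M(c,c)) ∨ M(a,a))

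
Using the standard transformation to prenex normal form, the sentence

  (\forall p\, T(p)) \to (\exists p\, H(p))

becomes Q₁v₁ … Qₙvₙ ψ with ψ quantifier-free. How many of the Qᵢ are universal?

First replace A → B with ¬A ∨ B.
  \neg (\forall p\, T(p)) \lor (\exists p\, H(p))
Drive negations inward (¬∀x A ≡ ∃x ¬A, ¬∃x A ≡ ∀x ¬A, De Morgan for ∧/∨):
  (\exists p\, \neg T(p)) \lor (\exists p\, H(p))
Standardize variables apart so no two quantifiers bind the same name: p↦x1.
  (\exists p\, \neg T(p)) \lor (\exists x1\, H(x1))
Pull the quantifiers to the front (each side's bound variable is not free in the other side):
  \exists p\, \exists x1\, (\neg T(p) \lor H(x1))
The prefix is \exists p \exists x1: 0 universal, 2 existential.

0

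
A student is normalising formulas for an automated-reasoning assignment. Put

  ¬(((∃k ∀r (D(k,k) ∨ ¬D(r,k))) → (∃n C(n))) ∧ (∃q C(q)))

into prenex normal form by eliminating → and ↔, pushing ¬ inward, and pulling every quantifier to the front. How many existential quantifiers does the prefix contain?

Eliminate → and ↔ using ¬ and ∨.
  ¬((¬(∃k ∀r (D(k,k) ∨ ¬D(r,k))) ∨ (∃n C(n))) ∧ (∃q C(q)))
Push ¬ through the quantifiers and connectives to reach negation normal form:
  (∃k ∀r (D(k,k) ∨ ¬D(r,k))) ∧ (∀n ¬C(n)) ∨ (∀q ¬C(q))
Extract every quantifier outward, since the variables are now distinct and don't occur free across branches:
  ∃k ∀r ∀n ∀q ((D(k,k) ∨ ¬D(r,k)) ∧ ¬C(n) ∨ ¬C(q))
The prefix is ∃k ∀r ∀n ∀q: 3 universal, 1 existential.

1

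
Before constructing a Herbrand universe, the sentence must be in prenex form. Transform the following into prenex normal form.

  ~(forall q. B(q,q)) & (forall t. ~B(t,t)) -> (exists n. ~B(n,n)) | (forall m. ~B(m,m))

forall q. exists t. exists n. forall m. (B(q,q) | B(t,t) | ~B(n,n) | ~B(m,m))

Eliminate → and ↔ using ¬ and ∨.
  ~(~(forall q. B(q,q)) & (forall t. ~B(t,t))) | (exists n. ~B(n,n)) | (forall m. ~B(m,m))
Drive negations inward (¬∀x A ≡ ∃x ¬A, ¬∃x A ≡ ∀x ¬A, De Morgan for ∧/∨):
  (forall q. B(q,q)) | (exists t. B(t,t)) | (exists n. ~B(n,n)) | (forall m. ~B(m,m))
All bound variables are already distinct, so no renaming is needed.
Extract every quantifier outward, since the variables are now distinct and don't occur free across branches:
  forall q. exists t. exists n. forall m. (B(q,q) | B(t,t) | ~B(n,n) | ~B(m,m))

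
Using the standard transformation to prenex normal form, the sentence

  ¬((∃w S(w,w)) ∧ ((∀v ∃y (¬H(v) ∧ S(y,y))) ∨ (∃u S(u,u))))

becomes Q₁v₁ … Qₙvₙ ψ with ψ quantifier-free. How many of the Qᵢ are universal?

Move each ¬ inward, flipping quantifiers it crosses:
  (∀w ¬S(w,w)) ∨ (∃v ∀y (H(v) ∨ ¬S(y,y))) ∧ (∀u ¬S(u,u))
All bound variables are already distinct, so no renaming is needed.
Finally move all quantifiers to the prefix:
  ∀w ∃v ∀y ∀u (¬S(w,w) ∨ (H(v) ∨ ¬S(y,y)) ∧ ¬S(u,u))
The prefix is ∀w ∃v ∀y ∀u: 3 universal, 1 existential.

3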